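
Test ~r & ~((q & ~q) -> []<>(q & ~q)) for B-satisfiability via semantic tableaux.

1. ~r & ~((q & ~q) -> []<>(q & ~q)), u
2. ~r, u   [&-rule on 1]
3. ~((q & ~q) -> []<>(q & ~q)), u   [&-rule on 1]
4. q & ~q, u   [~->-rule on 3]
5. ~[]<>(q & ~q), u   [~->-rule on 3]
6. q, u   [&-rule on 4]
7. ~q, u   [&-rule on 4]
Accessibility: uRu
Branch closes: q and ~q both at u.
Every branch closes; the branch above is one of them.

Unsatisfiable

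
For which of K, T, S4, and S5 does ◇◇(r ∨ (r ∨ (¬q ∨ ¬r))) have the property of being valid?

T, S4, S5

K-tableau for the negation ¬◇◇(r ∨ (r ∨ (¬q ∨ ¬r))):
1. ¬◇◇(r ∨ (r ∨ (¬q ∨ ¬r))), u
Complete open branch: countermodel on a K-frame, so not valid in K.
T-tableau for the negation ¬◇◇(r ∨ (r ∨ (¬q ∨ ¬r))):
1. ¬◇◇(r ∨ (r ∨ (¬q ∨ ¬r))), u
2. ¬◇(r ∨ (r ∨ (¬q ∨ ¬r))), u
3. ¬(r ∨ (r ∨ (¬q ∨ ¬r))), u
4. ¬r, u
5. ¬(r ∨ (¬q ∨ ¬r)), u
6. ¬(¬q ∨ ¬r), u
7. q, u
8. r, u
Accessibility: uRu
Branch closes: r and ¬r both at u.
Every branch closes (one shown): valid in T, hence also in S4, S5 (every theorem of T is a theorem of S4 and S5).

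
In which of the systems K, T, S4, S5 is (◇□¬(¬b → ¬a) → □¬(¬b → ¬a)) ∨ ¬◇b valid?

S5-tableau for the negation ¬((◇□¬(¬b → ¬a) → □¬(¬b → ¬a)) ∨ ¬◇b):
1. ¬((◇□¬(¬b → ¬a) → □¬(¬b → ¬a)) ∨ ¬◇b), 0
2. ¬(◇□¬(¬b → ¬a) → □¬(¬b → ¬a)), 0
3. ◇b, 0
4. ◇□¬(¬b → ¬a), 0
5. ¬□¬(¬b → ¬a), 0
6. b, 1
7. □¬(¬b → ¬a), 2
8. ¬(¬b → ¬a), 0
9. ¬b, 0
10. a, 0
11. ¬(¬b → ¬a), 1
12. ¬b, 1
13. a, 1
Accessibility: 0R0, 0R1, 0R2, 1R0, 1R1, 1R2, 2R0, 2R1, 2R2
Branch closes: b and ¬b both at 1.
Every branch closes (one shown): valid in S5.
S4-tableau for the negation ¬((◇□¬(¬b → ¬a) → □¬(¬b → ¬a)) ∨ ¬◇b):
1. ¬((◇□¬(¬b → ¬a) → □¬(¬b → ¬a)) ∨ ¬◇b), 0
2. ¬(◇□¬(¬b → ¬a) → □¬(¬b → ¬a)), 0
3. ◇b, 0
4. ◇□¬(¬b → ¬a), 0
5. ¬□¬(¬b → ¬a), 0
6. b, 1
7. □¬(¬b → ¬a), 2
8. ¬(¬b → ¬a), 2
9. ¬b, 2
10. a, 2
11. ¬b → ¬a, 3
12. ¬a, 3
Accessibility: 0R0, 0R1, 0R2, 0R3, 1R1, 2R2, 3R3
Complete open branch: countermodel on an S4-frame, so not valid in S4, nor in K, T (the same frame is also a K-frame and a T-frame).

S5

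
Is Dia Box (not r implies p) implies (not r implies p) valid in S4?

Tableau for the negation not (Dia Box (not r implies p) implies (not r implies p)):
1. not (Dia Box (not r implies p) implies (not r implies p)), 0
2. Dia Box (not r implies p), 0
3. not (not r implies p), 0
4. not r, 0
5. not p, 0
6. Box (not r implies p), 1
7. not r implies p, 1
8. p, 1
Accessibility: 0R0, 0R1, 1R1
The negation has an open branch (countermodel exists).

Not valid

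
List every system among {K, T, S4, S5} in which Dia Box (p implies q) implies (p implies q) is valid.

S5

S5-tableau for the negation not (Dia Box (p implies q) implies (p implies q)):
1. not (Dia Box (p implies q) implies (p implies q)), w0
2. Dia Box (p implies q), w0   [neg-implies-rule on 1]
3. not (p implies q), w0   [neg-implies-rule on 1]
4. p, w0   [neg-implies-rule on 3]
5. not q, w0   [neg-implies-rule on 3]
6. Box (p implies q), w1   [Dia-rule on 2: fresh world w1, w0Rw1]
7. p implies q, w0   [Box-rule on 6 via w1Rw0]
8. p implies q, w1   [Box-rule on 6 via w1Rw1]
9. q, w0   [implies-rule on 7 (branches; this branch)]
Accessibility: w0Rw0, w0Rw1, w1Rw0, w1Rw1
Branch closes: q and not q both at w0.
Every branch closes (one shown): valid in S5.
S4-tableau for the negation not (Dia Box (p implies q) implies (p implies q)):
1. not (Dia Box (p implies q) implies (p implies q)), w0
2. Dia Box (p implies q), w0   [neg-implies-rule on 1]
3. not (p implies q), w0   [neg-implies-rule on 1]
4. p, w0   [neg-implies-rule on 3]
5. not q, w0   [neg-implies-rule on 3]
6. Box (p implies q), w1   [Dia-rule on 2: fresh world w1, w0Rw1]
7. p implies q, w1   [Box-rule on 6 via w1Rw1]
8. q, w1   [implies-rule on 7 (branches; this branch)]
Accessibility: w0Rw0, w0Rw1, w1Rw1
Complete open branch: countermodel on an S4-frame, so not valid in S4, nor in K, T (the same frame is also a K-frame and a T-frame).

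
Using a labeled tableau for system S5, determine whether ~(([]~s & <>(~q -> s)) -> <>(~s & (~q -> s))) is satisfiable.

1. ~(([]~s & <>(~q -> s)) -> <>(~s & (~q -> s))), u
2. []~s & <>(~q -> s), u
3. ~<>(~s & (~q -> s)), u
4. []~s, u
5. <>(~q -> s), u
6. ~(~s & (~q -> s)), u
7. ~s, u
8. ~(~q -> s), u
9. ~q, u
10. ~q -> s, v
11. ~(~s & (~q -> s)), v
12. ~s, v
13. q, v
14. ~(~q -> s), v
15. ~q, v
Accessibility: uRu, uRv, vRu, vRv
Branch closes: q and ~q both at v.
(One branch shown.) All branches close.

Unsatisfiable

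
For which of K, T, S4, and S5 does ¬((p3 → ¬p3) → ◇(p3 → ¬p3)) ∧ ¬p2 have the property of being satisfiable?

K

T-tableau for the formula:
1. ¬((p3 → ¬p3) → ◇(p3 → ¬p3)) ∧ ¬p2, 0
2. ¬((p3 → ¬p3) → ◇(p3 → ¬p3)), 0
3. ¬p2, 0
4. p3 → ¬p3, 0
5. ¬◇(p3 → ¬p3), 0
6. ¬(p3 → ¬p3), 0
7. p3, 0
8. ¬p3, 0
Accessibility: 0R0
Branch closes: p3 and ¬p3 both at 0.
Every branch closes (one shown): unsatisfiable in T, hence also in S4, S5 (every S4/S5-frame is a T-frame).
K-tableau for the formula:
1. ¬((p3 → ¬p3) → ◇(p3 → ¬p3)) ∧ ¬p2, 0
2. ¬((p3 → ¬p3) → ◇(p3 → ¬p3)), 0
3. ¬p2, 0
4. p3 → ¬p3, 0
5. ¬◇(p3 → ¬p3), 0
6. ¬p3, 0
Complete open branch: satisfiable in K.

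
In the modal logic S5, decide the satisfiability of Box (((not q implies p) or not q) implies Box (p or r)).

Satisfiable

1. Box (((not q implies p) or not q) implies Box (p or r)), u
2. ((not q implies p) or not q) implies Box (p or r), u
3. Box (p or r), u
4. p or r, u
5. r, u
Accessibility: uRu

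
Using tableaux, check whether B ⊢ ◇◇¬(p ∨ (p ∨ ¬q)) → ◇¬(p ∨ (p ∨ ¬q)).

Tableau for the negation ¬(◇◇¬(p ∨ (p ∨ ¬q)) → ◇¬(p ∨ (p ∨ ¬q))):
1. ¬(◇◇¬(p ∨ (p ∨ ¬q)) → ◇¬(p ∨ (p ∨ ¬q))), 0
2. ◇◇¬(p ∨ (p ∨ ¬q)), 0   [¬→-rule on 1]
3. ¬◇¬(p ∨ (p ∨ ¬q)), 0   [¬→-rule on 1]
4. p ∨ (p ∨ ¬q), 0   [¬◇-rule on 3 via 0R0]
5. p ∨ ¬q, 0   [∨-rule on 4 (branches; this branch)]
6. ¬q, 0   [∨-rule on 5 (branches; this branch)]
7. ◇¬(p ∨ (p ∨ ¬q)), 1   [◇-rule on 2: fresh world 1, 0R1]
8. p ∨ (p ∨ ¬q), 1   [¬◇-rule on 3 via 0R1]
9. p ∨ ¬q, 1   [∨-rule on 8 (branches; this branch)]
10. ¬q, 1   [∨-rule on 9 (branches; this branch)]
11. ¬(p ∨ (p ∨ ¬q)), 2   [◇-rule on 7: fresh world 2, 1R2]
12. ¬p, 2   [¬∨-rule on 11]
13. ¬(p ∨ ¬q), 2   [¬∨-rule on 11]
14. q, 2   [¬∨-rule on 13]
Accessibility: 0R0, 0R1, 1R0, 1R1, 1R2, 2R1, 2R2
The negation has an open branch (countermodel exists).

Invalid (countermodel exists)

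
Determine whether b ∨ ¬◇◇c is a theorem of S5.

Tableau for the negation ¬(b ∨ ¬◇◇c):
1. ¬(b ∨ ¬◇◇c), u
2. ¬b, u
3. ◇◇c, u
4. ◇c, v
5. c, w
Accessibility: uRu, uRv, uRw, vRu, vRv, vRw, wRu, wRv, wRw
The negation has an open branch (countermodel exists).

No, not valid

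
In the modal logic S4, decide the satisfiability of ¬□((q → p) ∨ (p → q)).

No, unsatisfiable

1. ¬□((q → p) ∨ (p → q)), w0
2. ¬((q → p) ∨ (p → q)), w1   [¬□-rule on 1: fresh world w1, w0Rw1]
3. ¬(q → p), w1   [¬∨-rule on 2]
4. ¬(p → q), w1   [¬∨-rule on 2]
5. q, w1   [¬→-rule on 3]
6. ¬p, w1   [¬→-rule on 3]
7. p, w1   [¬→-rule on 4]
8. ¬q, w1   [¬→-rule on 4]
Accessibility: w0Rw0, w0Rw1, w1Rw1
Branch closes: p and ¬p both at w1.
All branches of the tableau close; one closing branch shown above.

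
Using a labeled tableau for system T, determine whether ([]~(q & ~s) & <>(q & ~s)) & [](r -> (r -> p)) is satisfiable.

Unsatisfiable (every branch closes)

1. ([]~(q & ~s) & <>(q & ~s)) & [](r -> (r -> p)), 0
2. []~(q & ~s) & <>(q & ~s), 0
3. [](r -> (r -> p)), 0
4. []~(q & ~s), 0
5. <>(q & ~s), 0
6. r -> (r -> p), 0
7. ~(q & ~s), 0
8. r -> p, 0
9. s, 0
10. p, 0
11. q & ~s, 1
12. q, 1
13. ~s, 1
14. r -> (r -> p), 1
15. ~(q & ~s), 1
16. r -> p, 1
17. s, 1
Accessibility: 0R0, 0R1, 1R1
Branch closes: s and ~s both at 1.
(One branch shown.) All branches close.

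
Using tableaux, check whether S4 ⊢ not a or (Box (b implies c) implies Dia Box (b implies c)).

Yes, valid

Tableau for the negation not (not a or (Box (b implies c) implies Dia Box (b implies c))):
1. not (not a or (Box (b implies c) implies Dia Box (b implies c))), u
2. a, u   [neg-or-rule on 1]
3. not (Box (b implies c) implies Dia Box (b implies c)), u   [neg-or-rule on 1]
4. Box (b implies c), u   [neg-implies-rule on 3]
5. not Dia Box (b implies c), u   [neg-implies-rule on 3]
6. b implies c, u   [Box-rule on 4 via uRu]
7. not Box (b implies c), u   [neg-Dia-rule on 5 via uRu]
8. c, u   [implies-rule on 6 (branches; this branch)]
9. not (b implies c), v   [neg-Box-rule on 7: fresh world v, uRv]
10. b, v   [neg-implies-rule on 9]
11. not c, v   [neg-implies-rule on 9]
12. b implies c, v   [Box-rule on 4 via uRv]
13. not Box (b implies c), v   [neg-Dia-rule on 5 via uRv]
14. c, v   [implies-rule on 12 (branches; this branch)]
Accessibility: uRu, uRv, vRv
Branch closes: c and not c both at v.
Every branch of the negation's tableau closes; the branch above is one of them.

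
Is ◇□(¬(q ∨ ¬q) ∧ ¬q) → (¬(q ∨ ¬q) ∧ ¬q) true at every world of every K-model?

Invalid (countermodel exists)

Tableau for the negation ¬(◇□(¬(q ∨ ¬q) ∧ ¬q) → (¬(q ∨ ¬q) ∧ ¬q)):
1. ¬(◇□(¬(q ∨ ¬q) ∧ ¬q) → (¬(q ∨ ¬q) ∧ ¬q)), w0
2. ◇□(¬(q ∨ ¬q) ∧ ¬q), w0
3. ¬(¬(q ∨ ¬q) ∧ ¬q), w0
4. q, w0
5. □(¬(q ∨ ¬q) ∧ ¬q), w1
Accessibility: w0Rw1
The negation has an open branch (countermodel exists).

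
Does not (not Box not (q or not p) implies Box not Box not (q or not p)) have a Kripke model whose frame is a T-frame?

Satisfiable

1. not (not Box not (q or not p) implies Box not Box not (q or not p)), w0
2. not Box not (q or not p), w0   [neg-implies-rule on 1]
3. not Box not Box not (q or not p), w0   [neg-implies-rule on 1]
4. q or not p, w1   [neg-Box-rule on 2: fresh world w1, w0Rw1]
5. not p, w1   [or-rule on 4 (branches; this branch)]
6. Box not (q or not p), w2   [neg-Box-rule on 3: fresh world w2, w0Rw2]
7. not (q or not p), w2   [Box-rule on 6 via w2Rw2]
8. not q, w2   [neg-or-rule on 7]
9. p, w2   [neg-or-rule on 7]
Accessibility: w0Rw0, w0Rw1, w0Rw2, w1Rw1, w2Rw2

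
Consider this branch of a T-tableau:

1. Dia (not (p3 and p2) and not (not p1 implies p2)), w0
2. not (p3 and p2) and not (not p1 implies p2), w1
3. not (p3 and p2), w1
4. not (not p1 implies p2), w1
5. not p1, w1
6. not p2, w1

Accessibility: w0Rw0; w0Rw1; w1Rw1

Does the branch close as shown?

No atom appears with both signs at the same world.

Not closed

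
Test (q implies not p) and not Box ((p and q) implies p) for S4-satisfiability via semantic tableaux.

No, unsatisfiable

1. (q implies not p) and not Box ((p and q) implies p), u
2. q implies not p, u
3. not Box ((p and q) implies p), u
4. not p, u
5. not ((p and q) implies p), v
6. p and q, v
7. not p, v
8. p, v
9. q, v
Accessibility: uRu, uRv, vRv
Branch closes: p and not p both at v.
(One branch shown.) All branches close.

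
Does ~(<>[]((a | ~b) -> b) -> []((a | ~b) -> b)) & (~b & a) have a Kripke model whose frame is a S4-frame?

Satisfiable

1. ~(<>[]((a | ~b) -> b) -> []((a | ~b) -> b)) & (~b & a), 0
2. ~(<>[]((a | ~b) -> b) -> []((a | ~b) -> b)), 0
3. ~b & a, 0
4. <>[]((a | ~b) -> b), 0
5. ~[]((a | ~b) -> b), 0
6. ~b, 0
7. a, 0
8. []((a | ~b) -> b), 1
9. (a | ~b) -> b, 1
10. b, 1
11. ~((a | ~b) -> b), 2
12. a | ~b, 2
13. ~b, 2
Accessibility: 0R0, 0R1, 0R2, 1R1, 2R2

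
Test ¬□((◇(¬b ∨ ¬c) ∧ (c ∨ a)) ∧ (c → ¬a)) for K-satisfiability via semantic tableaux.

1. ¬□((◇(¬b ∨ ¬c) ∧ (c ∨ a)) ∧ (c → ¬a)), u
2. ¬((◇(¬b ∨ ¬c) ∧ (c ∨ a)) ∧ (c → ¬a)), v   [¬□-rule on 1: fresh world v, uRv]
3. ¬(c → ¬a), v   [¬∧-rule on 2 (branches; this branch)]
4. c, v   [¬→-rule on 3]
5. a, v   [¬→-rule on 3]
Accessibility: uRv

Satisfiable (open branch found)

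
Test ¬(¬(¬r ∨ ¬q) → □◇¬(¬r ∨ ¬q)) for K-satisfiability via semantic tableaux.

1. ¬(¬(¬r ∨ ¬q) → □◇¬(¬r ∨ ¬q)), u
2. ¬(¬r ∨ ¬q), u   [¬→-rule on 1]
3. ¬□◇¬(¬r ∨ ¬q), u   [¬→-rule on 1]
4. r, u   [¬∨-rule on 2]
5. q, u   [¬∨-rule on 2]
6. ¬◇¬(¬r ∨ ¬q), v   [¬□-rule on 3: fresh world v, uRv]
Accessibility: uRv

Yes, satisfiable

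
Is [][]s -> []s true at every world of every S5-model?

Tableau for the negation ~([][]s -> []s):
1. ~([][]s -> []s), w0
2. [][]s, w0
3. ~[]s, w0
4. []s, w0
5. s, w0
6. ~s, w1
7. []s, w1
8. s, w1
Accessibility: w0Rw0, w0Rw1, w1Rw0, w1Rw1
Branch closes: s and ~s both at w1.
All branches of the negation close; one closing branch shown above.

Valid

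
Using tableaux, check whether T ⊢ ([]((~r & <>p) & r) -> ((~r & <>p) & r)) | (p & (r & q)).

Valid in T

Tableau for the negation ~(([]((~r & <>p) & r) -> ((~r & <>p) & r)) | (p & (r & q))):
1. ~(([]((~r & <>p) & r) -> ((~r & <>p) & r)) | (p & (r & q))), 0
2. ~([]((~r & <>p) & r) -> ((~r & <>p) & r)), 0
3. ~(p & (r & q)), 0
4. []((~r & <>p) & r), 0
5. ~((~r & <>p) & r), 0
6. (~r & <>p) & r, 0
7. ~r & <>p, 0
8. r, 0
9. ~r, 0
10. <>p, 0
Accessibility: 0R0
Branch closes: r and ~r both at 0.
Every branch of the negation's tableau closes; the branch above is one of them.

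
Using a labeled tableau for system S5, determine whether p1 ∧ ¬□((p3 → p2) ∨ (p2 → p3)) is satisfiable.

1. p1 ∧ ¬□((p3 → p2) ∨ (p2 → p3)), 0
2. p1, 0
3. ¬□((p3 → p2) ∨ (p2 → p3)), 0
4. ¬((p3 → p2) ∨ (p2 → p3)), 1
5. ¬(p3 → p2), 1
6. ¬(p2 → p3), 1
7. p3, 1
8. ¬p2, 1
9. p2, 1
10. ¬p3, 1
Accessibility: 0R0, 0R1, 1R0, 1R1
Branch closes: p2 and ¬p2 both at 1.
All branches of the tableau close; one closing branch shown above.

Unsatisfiable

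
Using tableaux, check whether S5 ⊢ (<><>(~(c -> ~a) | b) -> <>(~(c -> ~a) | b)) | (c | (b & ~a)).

Valid

Tableau for the negation ~((<><>(~(c -> ~a) | b) -> <>(~(c -> ~a) | b)) | (c | (b & ~a))):
1. ~((<><>(~(c -> ~a) | b) -> <>(~(c -> ~a) | b)) | (c | (b & ~a))), 0
2. ~(<><>(~(c -> ~a) | b) -> <>(~(c -> ~a) | b)), 0
3. ~(c | (b & ~a)), 0
4. <><>(~(c -> ~a) | b), 0
5. ~<>(~(c -> ~a) | b), 0
6. ~c, 0
7. ~(b & ~a), 0
8. ~(~(c -> ~a) | b), 0
9. c -> ~a, 0
10. ~b, 0
11. a, 0
12. <>(~(c -> ~a) | b), 1
13. ~(~(c -> ~a) | b), 1
14. c -> ~a, 1
15. ~b, 1
16. ~a, 1
17. ~(c -> ~a) | b, 2
18. ~(~(c -> ~a) | b), 2
19. c -> ~a, 2
20. ~b, 2
21. ~(c -> ~a), 2
22. c, 2
23. a, 2
24. ~a, 2
Accessibility: 0R0, 0R1, 0R2, 1R0, 1R1, 1R2, 2R0, 2R1, 2R2
Branch closes: a and ~a both at 2.
Every branch of the negation's tableau closes; the branch above is one of them.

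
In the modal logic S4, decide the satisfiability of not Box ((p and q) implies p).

No, unsatisfiable

1. not Box ((p and q) implies p), w0
2. not ((p and q) implies p), w1   [neg-Box-rule on 1: fresh world w1, w0Rw1]
3. p and q, w1   [neg-implies-rule on 2]
4. not p, w1   [neg-implies-rule on 2]
5. p, w1   [and-rule on 3]
6. q, w1   [and-rule on 3]
Accessibility: w0Rw0, w0Rw1, w1Rw1
Branch closes: p and not p both at w1.
(One branch shown.) All branches close.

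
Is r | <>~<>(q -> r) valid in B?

No, not valid

Tableau for the negation ~(r | <>~<>(q -> r)):
1. ~(r | <>~<>(q -> r)), u
2. ~r, u
3. ~<>~<>(q -> r), u
4. <>(q -> r), u
5. q -> r, v
6. <>(q -> r), v
7. r, v
8. q -> r, w
9. r, w
Accessibility: uRu, uRv, vRu, vRv, vRw, wRv, wRw
The negation has an open branch (countermodel exists).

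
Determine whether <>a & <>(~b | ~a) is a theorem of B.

No, not valid

Tableau for the negation ~(<>a & <>(~b | ~a)):
1. ~(<>a & <>(~b | ~a)), w0
2. ~<>(~b | ~a), w0
3. ~(~b | ~a), w0
4. b, w0
5. a, w0
Accessibility: w0Rw0
The negation has an open branch (countermodel exists).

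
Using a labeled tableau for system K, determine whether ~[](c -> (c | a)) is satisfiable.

1. ~[](c -> (c | a)), 0
2. ~(c -> (c | a)), 1
3. c, 1
4. ~(c | a), 1
5. ~c, 1
6. ~a, 1
Accessibility: 0R1
Branch closes: c and ~c both at 1.
All branches of the tableau close; one closing branch shown above.

Unsatisfiable (every branch closes)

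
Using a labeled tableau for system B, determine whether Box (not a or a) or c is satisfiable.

1. Box (not a or a) or c, w0
2. c, w0   [or-rule on 1 (branches; this branch)]
Accessibility: w0Rw0

Satisfiable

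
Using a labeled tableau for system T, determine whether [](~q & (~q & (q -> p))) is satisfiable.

Satisfiable (open branch found)

1. [](~q & (~q & (q -> p))), u
2. ~q & (~q & (q -> p)), u
3. ~q, u
4. ~q & (q -> p), u
5. q -> p, u
6. p, u
Accessibility: uRu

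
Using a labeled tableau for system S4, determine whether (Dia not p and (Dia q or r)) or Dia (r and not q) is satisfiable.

Yes, satisfiable

1. (Dia not p and (Dia q or r)) or Dia (r and not q), u
2. Dia (r and not q), u
3. r and not q, v
4. r, v
5. not q, v
Accessibility: uRu, uRv, vRv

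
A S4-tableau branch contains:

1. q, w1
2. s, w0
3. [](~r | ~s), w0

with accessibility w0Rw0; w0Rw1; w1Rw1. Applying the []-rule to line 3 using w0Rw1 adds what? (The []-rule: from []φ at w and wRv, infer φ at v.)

~r | ~s, w1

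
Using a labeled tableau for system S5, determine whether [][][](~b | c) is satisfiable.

1. [][][](~b | c), 0
2. [][](~b | c), 0
3. [](~b | c), 0
4. ~b | c, 0
5. c, 0
Accessibility: 0R0

Satisfiable (open branch found)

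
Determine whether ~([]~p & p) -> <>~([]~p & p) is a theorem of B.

Tableau for the negation ~(~([]~p & p) -> <>~([]~p & p)):
1. ~(~([]~p & p) -> <>~([]~p & p)), u
2. ~([]~p & p), u   [~->-rule on 1]
3. ~<>~([]~p & p), u   [~->-rule on 1]
4. []~p & p, u   [~<>-rule on 3 via uRu]
5. []~p, u   [&-rule on 4]
6. p, u   [&-rule on 4]
7. ~p, u   [[]-rule on 5 via uRu]
Accessibility: uRu
Branch closes: p and ~p both at u.
Every branch of the negation's tableau closes; the branch above is one of them.

Yes, valid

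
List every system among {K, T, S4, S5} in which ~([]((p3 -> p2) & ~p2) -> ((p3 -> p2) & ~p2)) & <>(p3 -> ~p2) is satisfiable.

T-tableau for the formula:
1. ~([]((p3 -> p2) & ~p2) -> ((p3 -> p2) & ~p2)) & <>(p3 -> ~p2), w0
2. ~([]((p3 -> p2) & ~p2) -> ((p3 -> p2) & ~p2)), w0   [&-rule on 1]
3. <>(p3 -> ~p2), w0   [&-rule on 1]
4. []((p3 -> p2) & ~p2), w0   [~->-rule on 2]
5. ~((p3 -> p2) & ~p2), w0   [~->-rule on 2]
6. (p3 -> p2) & ~p2, w0   [[]-rule on 4 via w0Rw0]
7. p3 -> p2, w0   [&-rule on 6]
8. ~p2, w0   [&-rule on 6]
9. ~(p3 -> p2), w0   [~&-rule on 5 (branches; this branch)]
10. p3, w0   [~->-rule on 9]
11. p2, w0   [->-rule on 7 (branches; this branch)]
Accessibility: w0Rw0
Branch closes: p2 and ~p2 both at w0.
Every branch closes (one shown): unsatisfiable in T, hence also in S4, S5 (every S4/S5-frame is a T-frame).
K-tableau for the formula:
1. ~([]((p3 -> p2) & ~p2) -> ((p3 -> p2) & ~p2)) & <>(p3 -> ~p2), w0
2. ~([]((p3 -> p2) & ~p2) -> ((p3 -> p2) & ~p2)), w0   [&-rule on 1]
3. <>(p3 -> ~p2), w0   [&-rule on 1]
4. []((p3 -> p2) & ~p2), w0   [~->-rule on 2]
5. ~((p3 -> p2) & ~p2), w0   [~->-rule on 2]
6. p2, w0   [~&-rule on 5 (branches; this branch)]
7. p3 -> ~p2, w1   [<>-rule on 3: fresh world w1, w0Rw1]
8. (p3 -> p2) & ~p2, w1   [[]-rule on 4 via w0Rw1]
9. p3 -> p2, w1   [&-rule on 8]
10. ~p2, w1   [&-rule on 8]
11. ~p3, w1   [->-rule on 9 (branches; this branch)]
Accessibility: w0Rw1
Complete open branch: satisfiable in K.

K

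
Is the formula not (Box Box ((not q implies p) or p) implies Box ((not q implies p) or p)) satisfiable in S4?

Unsatisfiable

1. not (Box Box ((not q implies p) or p) implies Box ((not q implies p) or p)), w0
2. Box Box ((not q implies p) or p), w0   [neg-implies-rule on 1]
3. not Box ((not q implies p) or p), w0   [neg-implies-rule on 1]
4. Box ((not q implies p) or p), w0   [Box-rule on 2 via w0Rw0]
5. (not q implies p) or p, w0   [Box-rule on 4 via w0Rw0]
6. not q implies p, w0   [or-rule on 5 (branches; this branch)]
7. p, w0   [implies-rule on 6 (branches; this branch)]
8. not ((not q implies p) or p), w1   [neg-Box-rule on 3: fresh world w1, w0Rw1]
9. not (not q implies p), w1   [neg-or-rule on 8]
10. not p, w1   [neg-or-rule on 8]
11. not q, w1   [neg-implies-rule on 9]
12. Box ((not q implies p) or p), w1   [Box-rule on 2 via w0Rw1]
13. (not q implies p) or p, w1   [Box-rule on 4 via w0Rw1]
14. not q implies p, w1   [or-rule on 13 (branches; this branch)]
15. p, w1   [implies-rule on 14 (branches; this branch)]
Accessibility: w0Rw0, w0Rw1, w1Rw1
Branch closes: p and not p both at w1.
All branches of the tableau close; one closing branch shown above.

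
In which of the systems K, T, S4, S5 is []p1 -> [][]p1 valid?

S4-tableau for the negation ~([]p1 -> [][]p1):
1. ~([]p1 -> [][]p1), 0
2. []p1, 0
3. ~[][]p1, 0
4. p1, 0
5. ~[]p1, 1
6. p1, 1
7. ~p1, 2
8. p1, 2
Accessibility: 0R0, 0R1, 0R2, 1R1, 1R2, 2R2
Branch closes: p1 and ~p1 both at 2.
Every branch closes (one shown): valid in S4, hence also in S5 (every theorem of S4 is a theorem of S5).
T-tableau for the negation ~([]p1 -> [][]p1):
1. ~([]p1 -> [][]p1), 0
2. []p1, 0
3. ~[][]p1, 0
4. p1, 0
5. ~[]p1, 1
6. p1, 1
7. ~p1, 2
Accessibility: 0R0, 0R1, 1R1, 1R2, 2R2
Complete open branch: countermodel on a T-frame, so not valid in T, nor in K (the same frame is also a K-frame).

S4, S5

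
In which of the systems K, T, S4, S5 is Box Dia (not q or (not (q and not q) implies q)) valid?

T, S4, S5

T-tableau for the negation not Box Dia (not q or (not (q and not q) implies q)):
1. not Box Dia (not q or (not (q and not q) implies q)), w0
2. not Dia (not q or (not (q and not q) implies q)), w1   [neg-Box-rule on 1: fresh world w1, w0Rw1]
3. not (not q or (not (q and not q) implies q)), w1   [neg-Dia-rule on 2 via w1Rw1]
4. q, w1   [neg-or-rule on 3]
5. not (not (q and not q) implies q), w1   [neg-or-rule on 3]
6. not (q and not q), w1   [neg-implies-rule on 5]
7. not q, w1   [neg-implies-rule on 5]
Accessibility: w0Rw0, w0Rw1, w1Rw1
Branch closes: q and not q both at w1.
Every branch closes (one shown): valid in T, hence also in S4, S5 (every theorem of T is a theorem of S4 and S5).
K-tableau for the negation not Box Dia (not q or (not (q and not q) implies q)):
1. not Box Dia (not q or (not (q and not q) implies q)), w0
2. not Dia (not q or (not (q and not q) implies q)), w1   [neg-Box-rule on 1: fresh world w1, w0Rw1]
Accessibility: w0Rw1
Complete open branch: countermodel on a K-frame, so not valid in K.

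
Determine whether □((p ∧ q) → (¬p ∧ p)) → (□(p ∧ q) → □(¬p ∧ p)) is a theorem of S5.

Tableau for the negation ¬(□((p ∧ q) → (¬p ∧ p)) → (□(p ∧ q) → □(¬p ∧ p))):
1. ¬(□((p ∧ q) → (¬p ∧ p)) → (□(p ∧ q) → □(¬p ∧ p))), w0
2. □((p ∧ q) → (¬p ∧ p)), w0
3. ¬(□(p ∧ q) → □(¬p ∧ p)), w0
4. □(p ∧ q), w0
5. ¬□(¬p ∧ p), w0
6. (p ∧ q) → (¬p ∧ p), w0
7. p ∧ q, w0
8. p, w0
9. q, w0
10. ¬p ∧ p, w0
11. ¬p, w0
Accessibility: w0Rw0
Branch closes: p and ¬p both at w0.
All branches of the negation close; one closing branch shown above.

Valid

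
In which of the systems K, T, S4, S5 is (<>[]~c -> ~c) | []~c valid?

S5

S5-tableau for the negation ~((<>[]~c -> ~c) | []~c):
1. ~((<>[]~c -> ~c) | []~c), w0
2. ~(<>[]~c -> ~c), w0
3. ~[]~c, w0
4. <>[]~c, w0
5. c, w0
6. c, w1
7. []~c, w2
8. ~c, w0
Accessibility: w0Rw0, w0Rw1, w0Rw2, w1Rw0, w1Rw1, w1Rw2, w2Rw0, w2Rw1, w2Rw2
Branch closes: c and ~c both at w0.
Every branch closes (one shown): valid in S5.
S4-tableau for the negation ~((<>[]~c -> ~c) | []~c):
1. ~((<>[]~c -> ~c) | []~c), w0
2. ~(<>[]~c -> ~c), w0
3. ~[]~c, w0
4. <>[]~c, w0
5. c, w0
6. c, w1
7. []~c, w2
8. ~c, w2
Accessibility: w0Rw0, w0Rw1, w0Rw2, w1Rw1, w2Rw2
Complete open branch: countermodel on an S4-frame, so not valid in S4, nor in K, T (the same frame is also a K-frame and a T-frame).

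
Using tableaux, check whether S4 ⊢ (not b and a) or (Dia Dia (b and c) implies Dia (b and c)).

Tableau for the negation not ((not b and a) or (Dia Dia (b and c) implies Dia (b and c))):
1. not ((not b and a) or (Dia Dia (b and c) implies Dia (b and c))), 0
2. not (not b and a), 0
3. not (Dia Dia (b and c) implies Dia (b and c)), 0
4. Dia Dia (b and c), 0
5. not Dia (b and c), 0
6. not (b and c), 0
7. not a, 0
8. not c, 0
9. Dia (b and c), 1
10. not (b and c), 1
11. not c, 1
12. b and c, 2
13. b, 2
14. c, 2
15. not (b and c), 2
16. not c, 2
Accessibility: 0R0, 0R1, 0R2, 1R1, 1R2, 2R2
Branch closes: c and not c both at 2.
Every branch of the negation's tableau closes; the branch above is one of them.

Valid in S4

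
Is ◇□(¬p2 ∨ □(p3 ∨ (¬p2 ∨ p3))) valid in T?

Invalid (countermodel exists)

Tableau for the negation ¬◇□(¬p2 ∨ □(p3 ∨ (¬p2 ∨ p3))):
1. ¬◇□(¬p2 ∨ □(p3 ∨ (¬p2 ∨ p3))), u
2. ¬□(¬p2 ∨ □(p3 ∨ (¬p2 ∨ p3))), u
3. ¬(¬p2 ∨ □(p3 ∨ (¬p2 ∨ p3))), v
4. p2, v
5. ¬□(p3 ∨ (¬p2 ∨ p3)), v
6. ¬□(¬p2 ∨ □(p3 ∨ (¬p2 ∨ p3))), v
7. ¬(p3 ∨ (¬p2 ∨ p3)), w
8. ¬p3, w
9. ¬(¬p2 ∨ p3), w
10. p2, w
11. ¬(¬p2 ∨ □(p3 ∨ (¬p2 ∨ p3))), x
12. p2, x
13. ¬□(p3 ∨ (¬p2 ∨ p3)), x
14. ¬(p3 ∨ (¬p2 ∨ p3)), y
15. ¬p3, y
16. ¬(¬p2 ∨ p3), y
17. p2, y
Accessibility: uRu, uRv, vRv, vRw, vRx, wRw, xRx, xRy, yRy
The negation has an open branch (countermodel exists).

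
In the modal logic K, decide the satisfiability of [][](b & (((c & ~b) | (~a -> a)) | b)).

1. [][](b & (((c & ~b) | (~a -> a)) | b)), w0

Yes, satisfiable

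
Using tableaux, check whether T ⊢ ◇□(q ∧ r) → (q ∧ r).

No, not valid

Tableau for the negation ¬(◇□(q ∧ r) → (q ∧ r)):
1. ¬(◇□(q ∧ r) → (q ∧ r)), w0
2. ◇□(q ∧ r), w0   [¬→-rule on 1]
3. ¬(q ∧ r), w0   [¬→-rule on 1]
4. ¬r, w0   [¬∧-rule on 3 (branches; this branch)]
5. □(q ∧ r), w1   [◇-rule on 2: fresh world w1, w0Rw1]
6. q ∧ r, w1   [□-rule on 5 via w1Rw1]
7. q, w1   [∧-rule on 6]
8. r, w1   [∧-rule on 6]
Accessibility: w0Rw0, w0Rw1, w1Rw1
The negation has an open branch (countermodel exists).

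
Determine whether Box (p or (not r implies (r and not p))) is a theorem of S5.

Not valid

Tableau for the negation not Box (p or (not r implies (r and not p))):
1. not Box (p or (not r implies (r and not p))), u
2. not (p or (not r implies (r and not p))), v
3. not p, v
4. not (not r implies (r and not p)), v
5. not r, v
6. not (r and not p), v
Accessibility: uRu, uRv, vRu, vRv
The negation has an open branch (countermodel exists).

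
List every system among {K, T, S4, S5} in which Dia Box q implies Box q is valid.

S5

S5-tableau for the negation not (Dia Box q implies Box q):
1. not (Dia Box q implies Box q), 0
2. Dia Box q, 0   [neg-implies-rule on 1]
3. not Box q, 0   [neg-implies-rule on 1]
4. Box q, 1   [Dia-rule on 2: fresh world 1, 0R1]
5. q, 0   [Box-rule on 4 via 1R0]
6. q, 1   [Box-rule on 4 via 1R1]
7. not q, 2   [neg-Box-rule on 3: fresh world 2, 0R2]
8. q, 2   [Box-rule on 4 via 1R2]
Accessibility: 0R0, 0R1, 0R2, 1R0, 1R1, 1R2, 2R0, 2R1, 2R2
Branch closes: q and not q both at 2.
Every branch closes (one shown): valid in S5.
S4-tableau for the negation not (Dia Box q implies Box q):
1. not (Dia Box q implies Box q), 0
2. Dia Box q, 0   [neg-implies-rule on 1]
3. not Box q, 0   [neg-implies-rule on 1]
4. Box q, 1   [Dia-rule on 2: fresh world 1, 0R1]
5. q, 1   [Box-rule on 4 via 1R1]
6. not q, 2   [neg-Box-rule on 3: fresh world 2, 0R2]
Accessibility: 0R0, 0R1, 0R2, 1R1, 2R2
Complete open branch: countermodel on an S4-frame, so not valid in S4, nor in K, T (the same frame is also a K-frame and a T-frame).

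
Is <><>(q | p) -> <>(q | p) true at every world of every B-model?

Tableau for the negation ~(<><>(q | p) -> <>(q | p)):
1. ~(<><>(q | p) -> <>(q | p)), w0
2. <><>(q | p), w0
3. ~<>(q | p), w0
4. ~(q | p), w0
5. ~q, w0
6. ~p, w0
7. <>(q | p), w1
8. ~(q | p), w1
9. ~q, w1
10. ~p, w1
11. q | p, w2
12. p, w2
Accessibility: w0Rw0, w0Rw1, w1Rw0, w1Rw1, w1Rw2, w2Rw1, w2Rw2
The negation has an open branch (countermodel exists).

No, not valid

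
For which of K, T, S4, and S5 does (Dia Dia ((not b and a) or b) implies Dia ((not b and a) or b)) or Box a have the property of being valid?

S4, S5

T-tableau for the negation not ((Dia Dia ((not b and a) or b) implies Dia ((not b and a) or b)) or Box a):
1. not ((Dia Dia ((not b and a) or b) implies Dia ((not b and a) or b)) or Box a), w0
2. not (Dia Dia ((not b and a) or b) implies Dia ((not b and a) or b)), w0
3. not Box a, w0
4. Dia Dia ((not b and a) or b), w0
5. not Dia ((not b and a) or b), w0
6. not ((not b and a) or b), w0
7. not (not b and a), w0
8. not b, w0
9. not a, w0
10. not a, w1
11. not ((not b and a) or b), w1
12. not (not b and a), w1
13. not b, w1
14. Dia ((not b and a) or b), w2
15. not ((not b and a) or b), w2
16. not (not b and a), w2
17. not b, w2
18. not a, w2
19. (not b and a) or b, w3
20. b, w3
Accessibility: w0Rw0, w0Rw1, w0Rw2, w1Rw1, w2Rw2, w2Rw3, w3Rw3
Complete open branch: countermodel on a T-frame, so not valid in T, nor in K (the same frame is also a K-frame).
S4-tableau for the negation not ((Dia Dia ((not b and a) or b) implies Dia ((not b and a) or b)) or Box a):
1. not ((Dia Dia ((not b and a) or b) implies Dia ((not b and a) or b)) or Box a), w0
2. not (Dia Dia ((not b and a) or b) implies Dia ((not b and a) or b)), w0
3. not Box a, w0
4. Dia Dia ((not b and a) or b), w0
5. not Dia ((not b and a) or b), w0
6. not ((not b and a) or b), w0
7. not (not b and a), w0
8. not b, w0
9. not a, w0
10. not a, w1
11. not ((not b and a) or b), w1
12. not (not b and a), w1
13. not b, w1
14. Dia ((not b and a) or b), w2
15. not ((not b and a) or b), w2
16. not (not b and a), w2
17. not b, w2
18. not a, w2
19. (not b and a) or b, w3
20. not ((not b and a) or b), w3
21. not (not b and a), w3
22. not b, w3
23. not b and a, w3
24. a, w3
25. not a, w3
Accessibility: w0Rw0, w0Rw1, w0Rw2, w0Rw3, w1Rw1, w2Rw2, w2Rw3, w3Rw3
Branch closes: a and not a both at w3.
Every branch closes (one shown): valid in S4, hence also in S5 (every theorem of S4 is a theorem of S5).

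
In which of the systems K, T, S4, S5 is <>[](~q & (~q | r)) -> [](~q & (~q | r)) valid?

S5-tableau for the negation ~(<>[](~q & (~q | r)) -> [](~q & (~q | r))):
1. ~(<>[](~q & (~q | r)) -> [](~q & (~q | r))), u
2. <>[](~q & (~q | r)), u
3. ~[](~q & (~q | r)), u
4. [](~q & (~q | r)), v
5. ~q & (~q | r), u
6. ~q, u
7. ~q | r, u
8. ~q & (~q | r), v
9. ~q, v
10. ~q | r, v
11. r, u
12. r, v
13. ~(~q & (~q | r)), w
14. ~q & (~q | r), w
15. ~q, w
16. ~q | r, w
17. ~(~q | r), w
18. q, w
19. ~r, w
Accessibility: uRu, uRv, uRw, vRu, vRv, vRw, wRu, wRv, wRw
Branch closes: q and ~q both at w.
Every branch closes (one shown): valid in S5.
S4-tableau for the negation ~(<>[](~q & (~q | r)) -> [](~q & (~q | r))):
1. ~(<>[](~q & (~q | r)) -> [](~q & (~q | r))), u
2. <>[](~q & (~q | r)), u
3. ~[](~q & (~q | r)), u
4. [](~q & (~q | r)), v
5. ~q & (~q | r), v
6. ~q, v
7. ~q | r, v
8. r, v
9. ~(~q & (~q | r)), w
10. ~(~q | r), w
11. q, w
12. ~r, w
Accessibility: uRu, uRv, uRw, vRv, wRw
Complete open branch: countermodel on an S4-frame, so not valid in S4, nor in K, T (the same frame is also a K-frame and a T-frame).

S5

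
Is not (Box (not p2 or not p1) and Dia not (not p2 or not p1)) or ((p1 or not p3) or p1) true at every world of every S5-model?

Tableau for the negation not (not (Box (not p2 or not p1) and Dia not (not p2 or not p1)) or ((p1 or not p3) or p1)):
1. not (not (Box (not p2 or not p1) and Dia not (not p2 or not p1)) or ((p1 or not p3) or p1)), u
2. Box (not p2 or not p1) and Dia not (not p2 or not p1), u   [neg-or-rule on 1]
3. not ((p1 or not p3) or p1), u   [neg-or-rule on 1]
4. Box (not p2 or not p1), u   [and-rule on 2]
5. Dia not (not p2 or not p1), u   [and-rule on 2]
6. not (p1 or not p3), u   [neg-or-rule on 3]
7. not p1, u   [neg-or-rule on 3]
8. p3, u   [neg-or-rule on 6]
9. not p2 or not p1, u   [Box-rule on 4 via uRu]
10. not (not p2 or not p1), v   [Dia-rule on 5: fresh world v, uRv]
11. p2, v   [neg-or-rule on 10]
12. p1, v   [neg-or-rule on 10]
13. not p2 or not p1, v   [Box-rule on 4 via uRv]
14. not p1, v   [or-rule on 13 (branches; this branch)]
Accessibility: uRu, uRv, vRu, vRv
Branch closes: p1 and not p1 both at v.
Every branch of the negation's tableau closes; the branch above is one of them.

Yes, valid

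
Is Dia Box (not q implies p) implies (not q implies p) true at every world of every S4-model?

No, not valid

Tableau for the negation not (Dia Box (not q implies p) implies (not q implies p)):
1. not (Dia Box (not q implies p) implies (not q implies p)), 0
2. Dia Box (not q implies p), 0
3. not (not q implies p), 0
4. not q, 0
5. not p, 0
6. Box (not q implies p), 1
7. not q implies p, 1
8. p, 1
Accessibility: 0R0, 0R1, 1R1
The negation has an open branch (countermodel exists).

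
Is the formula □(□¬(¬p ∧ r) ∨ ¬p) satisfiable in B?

Satisfiable

1. □(□¬(¬p ∧ r) ∨ ¬p), u
2. □¬(¬p ∧ r) ∨ ¬p, u   [□-rule on 1 via uRu]
3. ¬p, u   [∨-rule on 2 (branches; this branch)]
Accessibility: uRu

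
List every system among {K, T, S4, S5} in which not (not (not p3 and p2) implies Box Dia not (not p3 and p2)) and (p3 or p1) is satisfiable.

K, T, S4

S5-tableau for the formula:
1. not (not (not p3 and p2) implies Box Dia not (not p3 and p2)) and (p3 or p1), 0
2. not (not (not p3 and p2) implies Box Dia not (not p3 and p2)), 0
3. p3 or p1, 0
4. not (not p3 and p2), 0
5. not Box Dia not (not p3 and p2), 0
6. p1, 0
7. not p2, 0
8. not Dia not (not p3 and p2), 1
9. not p3 and p2, 0
10. not p3, 0
11. p2, 0
Accessibility: 0R0, 0R1, 1R0, 1R1
Branch closes: p2 and not p2 both at 0.
Every branch closes (one shown): unsatisfiable in S5.
S4-tableau for the formula:
1. not (not (not p3 and p2) implies Box Dia not (not p3 and p2)) and (p3 or p1), 0
2. not (not (not p3 and p2) implies Box Dia not (not p3 and p2)), 0
3. p3 or p1, 0
4. not (not p3 and p2), 0
5. not Box Dia not (not p3 and p2), 0
6. p1, 0
7. not p2, 0
8. not Dia not (not p3 and p2), 1
9. not p3 and p2, 1
10. not p3, 1
11. p2, 1
Accessibility: 0R0, 0R1, 1R1
Complete open branch: satisfiable in S4, hence also in K, T (this S4-model is also a K-model and a T-model).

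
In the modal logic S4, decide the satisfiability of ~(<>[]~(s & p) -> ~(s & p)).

Satisfiable

1. ~(<>[]~(s & p) -> ~(s & p)), w0
2. <>[]~(s & p), w0   [~->-rule on 1]
3. s & p, w0   [~->-rule on 1]
4. s, w0   [&-rule on 3]
5. p, w0   [&-rule on 3]
6. []~(s & p), w1   [<>-rule on 2: fresh world w1, w0Rw1]
7. ~(s & p), w1   [[]-rule on 6 via w1Rw1]
8. ~p, w1   [~&-rule on 7 (branches; this branch)]
Accessibility: w0Rw0, w0Rw1, w1Rw1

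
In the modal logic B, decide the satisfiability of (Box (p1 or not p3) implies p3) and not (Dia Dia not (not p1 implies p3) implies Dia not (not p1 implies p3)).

1. (Box (p1 or not p3) implies p3) and not (Dia Dia not (not p1 implies p3) implies Dia not (not p1 implies p3)), 0
2. Box (p1 or not p3) implies p3, 0
3. not (Dia Dia not (not p1 implies p3) implies Dia not (not p1 implies p3)), 0
4. Dia Dia not (not p1 implies p3), 0
5. not Dia not (not p1 implies p3), 0
6. not p1 implies p3, 0
7. p3, 0
8. Dia not (not p1 implies p3), 1
9. not p1 implies p3, 1
10. p3, 1
11. not (not p1 implies p3), 2
12. not p1, 2
13. not p3, 2
Accessibility: 0R0, 0R1, 1R0, 1R1, 1R2, 2R1, 2R2

Satisfiable (open branch found)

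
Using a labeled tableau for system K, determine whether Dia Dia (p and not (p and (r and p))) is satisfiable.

1. Dia Dia (p and not (p and (r and p))), u
2. Dia (p and not (p and (r and p))), v   [Dia-rule on 1: fresh world v, uRv]
3. p and not (p and (r and p)), w   [Dia-rule on 2: fresh world w, vRw]
4. p, w   [and-rule on 3]
5. not (p and (r and p)), w   [and-rule on 3]
6. not (r and p), w   [neg-and-rule on 5 (branches; this branch)]
7. not r, w   [neg-and-rule on 6 (branches; this branch)]
Accessibility: uRv, vRw

Yes, satisfiable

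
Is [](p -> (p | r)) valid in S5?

Tableau for the negation ~[](p -> (p | r)):
1. ~[](p -> (p | r)), 0
2. ~(p -> (p | r)), 1
3. p, 1
4. ~(p | r), 1
5. ~p, 1
6. ~r, 1
Accessibility: 0R0, 0R1, 1R0, 1R1
Branch closes: p and ~p both at 1.
Every branch of the negation's tableau closes; the branch above is one of them.

Yes, valid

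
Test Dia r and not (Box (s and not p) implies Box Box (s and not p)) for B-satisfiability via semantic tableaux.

1. Dia r and not (Box (s and not p) implies Box Box (s and not p)), u
2. Dia r, u
3. not (Box (s and not p) implies Box Box (s and not p)), u
4. Box (s and not p), u
5. not Box Box (s and not p), u
6. s and not p, u
7. s, u
8. not p, u
9. r, v
10. s and not p, v
11. s, v
12. not p, v
13. not Box (s and not p), w
14. s and not p, w
15. s, w
16. not p, w
17. not (s and not p), x
18. p, x
Accessibility: uRu, uRv, uRw, vRu, vRv, wRu, wRw, wRx, xRw, xRx

Yes, satisfiable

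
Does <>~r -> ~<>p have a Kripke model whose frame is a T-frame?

1. <>~r -> ~<>p, u
2. ~<>p, u   [->-rule on 1 (branches; this branch)]
3. ~p, u   [~<>-rule on 2 via uRu]
Accessibility: uRu

Satisfiable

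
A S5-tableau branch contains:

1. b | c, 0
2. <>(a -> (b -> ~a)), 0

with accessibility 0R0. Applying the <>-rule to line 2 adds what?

a fresh world 1 with 0R1, and a -> (b -> ~a) at 1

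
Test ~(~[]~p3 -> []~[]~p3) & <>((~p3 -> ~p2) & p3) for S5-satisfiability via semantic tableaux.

1. ~(~[]~p3 -> []~[]~p3) & <>((~p3 -> ~p2) & p3), 0
2. ~(~[]~p3 -> []~[]~p3), 0
3. <>((~p3 -> ~p2) & p3), 0
4. ~[]~p3, 0
5. ~[]~[]~p3, 0
6. (~p3 -> ~p2) & p3, 1
7. ~p3 -> ~p2, 1
8. p3, 1
9. ~p2, 1
10. p3, 2
11. []~p3, 3
12. ~p3, 0
13. ~p3, 1
Accessibility: 0R0, 0R1, 0R2, 0R3, 1R0, 1R1, 1R2, 1R3, 2R0, 2R1, 2R2, 2R3, 3R0, 3R1, 3R2, 3R3
Branch closes: p3 and ~p3 both at 1.
Every branch closes; the branch above is one of them.

No, unsatisfiable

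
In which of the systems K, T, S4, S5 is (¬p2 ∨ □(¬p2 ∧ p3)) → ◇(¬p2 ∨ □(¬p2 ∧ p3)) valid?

K-tableau for the negation ¬((¬p2 ∨ □(¬p2 ∧ p3)) → ◇(¬p2 ∨ □(¬p2 ∧ p3))):
1. ¬((¬p2 ∨ □(¬p2 ∧ p3)) → ◇(¬p2 ∨ □(¬p2 ∧ p3))), w0
2. ¬p2 ∨ □(¬p2 ∧ p3), w0
3. ¬◇(¬p2 ∨ □(¬p2 ∧ p3)), w0
4. □(¬p2 ∧ p3), w0
Complete open branch: countermodel on a K-frame, so not valid in K.
T-tableau for the negation ¬((¬p2 ∨ □(¬p2 ∧ p3)) → ◇(¬p2 ∨ □(¬p2 ∧ p3))):
1. ¬((¬p2 ∨ □(¬p2 ∧ p3)) → ◇(¬p2 ∨ □(¬p2 ∧ p3))), w0
2. ¬p2 ∨ □(¬p2 ∧ p3), w0
3. ¬◇(¬p2 ∨ □(¬p2 ∧ p3)), w0
4. ¬(¬p2 ∨ □(¬p2 ∧ p3)), w0
5. p2, w0
6. ¬□(¬p2 ∧ p3), w0
7. □(¬p2 ∧ p3), w0
8. ¬p2 ∧ p3, w0
9. ¬p2, w0
10. p3, w0
Accessibility: w0Rw0
Branch closes: p2 and ¬p2 both at w0.
Every branch closes (one shown): valid in T, hence also in S4, S5 (every theorem of T is a theorem of S4 and S5).

T, S4, S5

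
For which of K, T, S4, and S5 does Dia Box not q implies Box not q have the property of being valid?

S5-tableau for the negation not (Dia Box not q implies Box not q):
1. not (Dia Box not q implies Box not q), u
2. Dia Box not q, u
3. not Box not q, u
4. Box not q, v
5. not q, u
6. not q, v
7. q, w
8. not q, w
Accessibility: uRu, uRv, uRw, vRu, vRv, vRw, wRu, wRv, wRw
Branch closes: q and not q both at w.
Every branch closes (one shown): valid in S5.
S4-tableau for the negation not (Dia Box not q implies Box not q):
1. not (Dia Box not q implies Box not q), u
2. Dia Box not q, u
3. not Box not q, u
4. Box not q, v
5. not q, v
6. q, w
Accessibility: uRu, uRv, uRw, vRv, wRw
Complete open branch: countermodel on an S4-frame, so not valid in S4, nor in K, T (the same frame is also a K-frame and a T-frame).

S5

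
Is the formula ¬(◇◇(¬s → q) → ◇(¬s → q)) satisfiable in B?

1. ¬(◇◇(¬s → q) → ◇(¬s → q)), u
2. ◇◇(¬s → q), u
3. ¬◇(¬s → q), u
4. ¬(¬s → q), u
5. ¬s, u
6. ¬q, u
7. ◇(¬s → q), v
8. ¬(¬s → q), v
9. ¬s, v
10. ¬q, v
11. ¬s → q, w
12. q, w
Accessibility: uRu, uRv, vRu, vRv, vRw, wRv, wRw

Satisfiable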